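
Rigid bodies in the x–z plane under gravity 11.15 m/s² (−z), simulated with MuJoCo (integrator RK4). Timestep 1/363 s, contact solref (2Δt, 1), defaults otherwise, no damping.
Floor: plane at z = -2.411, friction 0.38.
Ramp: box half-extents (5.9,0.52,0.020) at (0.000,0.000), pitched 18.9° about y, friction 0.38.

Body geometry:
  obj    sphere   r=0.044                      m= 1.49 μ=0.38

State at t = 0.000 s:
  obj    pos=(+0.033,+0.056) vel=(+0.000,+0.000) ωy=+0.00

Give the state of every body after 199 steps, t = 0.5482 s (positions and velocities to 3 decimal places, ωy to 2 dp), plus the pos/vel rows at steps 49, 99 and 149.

State at t = 0.5482 s:
  obj    pos=(+0.400,-0.069) vel=(+1.338,-0.458) ωy=+32.14

Key-timestep trajectory:
   step    t(s)  obj.x    obj.z    obj.vx   obj.vz 
     49  0.1350   +0.055  +0.049  +0.330  -0.113
     99  0.2727   +0.124  +0.025  +0.666  -0.228
    149  0.4105   +0.239  -0.014  +1.002  -0.343


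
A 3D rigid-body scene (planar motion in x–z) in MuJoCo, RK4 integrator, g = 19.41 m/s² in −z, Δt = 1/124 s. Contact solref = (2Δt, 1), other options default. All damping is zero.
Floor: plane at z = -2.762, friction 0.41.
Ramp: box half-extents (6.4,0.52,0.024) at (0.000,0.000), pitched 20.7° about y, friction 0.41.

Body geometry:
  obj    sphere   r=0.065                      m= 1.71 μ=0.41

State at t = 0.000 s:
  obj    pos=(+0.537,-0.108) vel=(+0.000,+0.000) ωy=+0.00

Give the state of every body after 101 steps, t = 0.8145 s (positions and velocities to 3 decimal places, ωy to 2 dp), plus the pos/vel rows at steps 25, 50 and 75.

State at t = 0.8145 s:
  obj    pos=(+2.058,-0.682) vel=(+3.734,-1.411) ωy=+61.40

Key-timestep trajectory:
   step    t(s)  obj.x    obj.z    obj.vx   obj.vz 
     25  0.2016   +0.630  -0.143  +0.925  -0.349
     50  0.4032   +0.910  -0.249  +1.849  -0.699
     75  0.6048   +1.376  -0.425  +2.773  -1.048


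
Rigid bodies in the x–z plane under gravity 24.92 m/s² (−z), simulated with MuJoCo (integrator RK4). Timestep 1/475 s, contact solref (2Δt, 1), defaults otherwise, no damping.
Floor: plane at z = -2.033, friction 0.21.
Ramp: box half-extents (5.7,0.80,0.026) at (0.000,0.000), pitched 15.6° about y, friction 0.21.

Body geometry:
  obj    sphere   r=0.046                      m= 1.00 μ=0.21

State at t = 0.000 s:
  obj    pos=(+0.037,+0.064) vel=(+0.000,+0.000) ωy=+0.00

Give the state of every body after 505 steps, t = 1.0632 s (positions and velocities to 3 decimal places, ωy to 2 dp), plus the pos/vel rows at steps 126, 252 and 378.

State at t = 1.0632 s:
  obj    pos=(+2.643,-0.663) vel=(+4.902,-1.369) ωy=+110.63

Key-timestep trajectory:
   step    t(s)  obj.x    obj.z    obj.vx   obj.vz 
    126  0.2653   +0.199  +0.019  +1.223  -0.341
    252  0.5305   +0.686  -0.117  +2.446  -0.683
    378  0.7958   +1.497  -0.343  +3.669  -1.024


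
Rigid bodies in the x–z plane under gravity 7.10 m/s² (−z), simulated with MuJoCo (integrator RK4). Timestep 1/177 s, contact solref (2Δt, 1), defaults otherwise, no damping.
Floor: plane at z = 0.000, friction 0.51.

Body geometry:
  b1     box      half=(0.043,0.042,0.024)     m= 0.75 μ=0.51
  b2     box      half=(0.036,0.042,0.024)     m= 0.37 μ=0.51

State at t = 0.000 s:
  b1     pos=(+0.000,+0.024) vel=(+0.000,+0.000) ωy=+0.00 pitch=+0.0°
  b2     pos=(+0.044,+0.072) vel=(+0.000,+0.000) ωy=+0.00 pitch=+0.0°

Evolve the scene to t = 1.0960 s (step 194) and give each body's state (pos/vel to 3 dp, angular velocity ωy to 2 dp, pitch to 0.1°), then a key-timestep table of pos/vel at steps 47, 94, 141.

State at t = 1.0960 s:
  b1     pos=(+0.000,+0.024) vel=(+0.000,+0.000) ωy=+0.00 pitch=+0.0°
  b2     pos=(+0.078,+0.036) vel=(+0.000,+0.000) ωy=+0.00 pitch=+90.0°

Key-timestep trajectory:
   step    t(s)  b1.x    b1.z    b1.vx   b1.vz   b2.x    b2.z    b2.vx   b2.vz 
     47  0.2655   +0.000  +0.024  +0.000  +0.000   +0.058  +0.067  +0.149  -0.105
     94  0.5311   +0.000  +0.024  +0.000  +0.000   +0.097  +0.043  +0.038  +0.004
    141  0.7966   +0.000  +0.024  +0.000  +0.000   +0.088  +0.041  -0.153  -0.052


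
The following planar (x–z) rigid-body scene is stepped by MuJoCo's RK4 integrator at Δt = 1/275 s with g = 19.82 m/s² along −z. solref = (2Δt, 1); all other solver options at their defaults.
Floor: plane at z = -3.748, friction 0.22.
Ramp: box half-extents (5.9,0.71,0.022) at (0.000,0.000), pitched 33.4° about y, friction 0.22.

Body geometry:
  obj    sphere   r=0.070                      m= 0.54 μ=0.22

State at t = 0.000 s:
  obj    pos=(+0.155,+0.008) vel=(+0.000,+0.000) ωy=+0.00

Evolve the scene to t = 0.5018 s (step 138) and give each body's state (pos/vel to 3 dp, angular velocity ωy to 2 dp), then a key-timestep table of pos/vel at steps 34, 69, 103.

State at t = 0.5018 s:
  obj    pos=(+0.974,-0.532) vel=(+3.265,-2.153) ωy=+55.84

Key-timestep trajectory:
   step    t(s)  obj.x    obj.z    obj.vx   obj.vz 
     34  0.1236   +0.205  -0.025  +0.805  -0.531
     69  0.2509   +0.360  -0.127  +1.633  -1.077
    103  0.3745   +0.612  -0.293  +2.437  -1.607


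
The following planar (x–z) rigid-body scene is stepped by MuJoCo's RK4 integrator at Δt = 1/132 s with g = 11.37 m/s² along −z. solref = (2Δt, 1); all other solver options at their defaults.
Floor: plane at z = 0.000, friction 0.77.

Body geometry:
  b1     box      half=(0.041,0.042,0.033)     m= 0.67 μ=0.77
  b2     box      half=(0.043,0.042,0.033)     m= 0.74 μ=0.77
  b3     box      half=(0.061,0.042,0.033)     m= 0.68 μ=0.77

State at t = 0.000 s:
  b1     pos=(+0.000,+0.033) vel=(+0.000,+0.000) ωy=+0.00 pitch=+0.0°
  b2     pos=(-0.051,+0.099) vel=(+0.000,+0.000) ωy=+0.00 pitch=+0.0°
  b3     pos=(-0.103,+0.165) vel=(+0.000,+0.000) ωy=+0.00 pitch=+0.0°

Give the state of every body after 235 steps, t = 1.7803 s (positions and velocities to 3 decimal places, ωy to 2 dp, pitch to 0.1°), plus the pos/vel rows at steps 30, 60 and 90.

State at t = 1.7803 s:
  b1     pos=(+0.000,+0.033) vel=(+0.000,+0.000) ωy=+0.00 pitch=+0.0°
  b2     pos=(-0.091,+0.043) vel=(+0.000,+0.000) ωy=+0.00 pitch=-90.0°
  b3     pos=(-0.214,+0.061) vel=(+0.000,+0.000) ωy=+0.00 pitch=-90.0°

Key-timestep trajectory:
   step    t(s)  b1.x    b1.z    b1.vx   b1.vz   b2.x    b2.z    b2.vx   b2.vz   b3.x    b3.z    b3.vx   b3.vz 
     30  0.2273   +0.000  +0.033  +0.000  +0.000   -0.089  +0.041  -0.504  -0.318   -0.183  +0.065  -0.331  +0.164
     60  0.4545   +0.000  +0.033  +0.000  +0.000   -0.091  +0.043  +0.004  +0.007   -0.229  +0.067  +0.050  -0.013
     90  0.6818   +0.000  +0.033  +0.000  +0.000   -0.091  +0.043  +0.000  +0.000   -0.213  +0.061  -0.196  -0.100


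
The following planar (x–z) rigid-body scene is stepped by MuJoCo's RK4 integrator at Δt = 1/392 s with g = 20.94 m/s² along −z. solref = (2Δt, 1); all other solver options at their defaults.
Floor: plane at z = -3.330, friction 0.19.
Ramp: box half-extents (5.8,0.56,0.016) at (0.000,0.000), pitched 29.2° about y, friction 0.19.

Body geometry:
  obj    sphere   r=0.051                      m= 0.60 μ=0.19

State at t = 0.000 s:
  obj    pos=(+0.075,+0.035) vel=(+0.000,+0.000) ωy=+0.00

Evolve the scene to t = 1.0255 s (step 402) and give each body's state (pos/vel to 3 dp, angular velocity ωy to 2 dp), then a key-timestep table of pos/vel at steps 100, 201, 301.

State at t = 1.0255 s:
  obj    pos=(+3.425,-1.837) vel=(+6.533,-3.651) ωy=+146.71

Key-timestep trajectory:
   step    t(s)  obj.x    obj.z    obj.vx   obj.vz 
    100  0.2551   +0.282  -0.081  +1.625  -0.908
    201  0.5128   +0.912  -0.433  +3.266  -1.826
    301  0.7679   +1.953  -1.015  +4.891  -2.734


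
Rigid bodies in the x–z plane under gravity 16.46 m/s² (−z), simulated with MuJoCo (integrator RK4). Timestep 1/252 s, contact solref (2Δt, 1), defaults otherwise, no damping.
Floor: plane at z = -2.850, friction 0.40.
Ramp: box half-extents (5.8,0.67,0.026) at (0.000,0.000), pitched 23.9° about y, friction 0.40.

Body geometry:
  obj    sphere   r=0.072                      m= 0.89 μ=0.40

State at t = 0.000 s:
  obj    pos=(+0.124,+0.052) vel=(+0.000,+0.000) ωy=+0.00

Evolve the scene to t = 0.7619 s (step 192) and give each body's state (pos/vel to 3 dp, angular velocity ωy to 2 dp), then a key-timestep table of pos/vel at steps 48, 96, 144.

State at t = 0.7619 s:
  obj    pos=(+1.388,-0.508) vel=(+3.318,-1.470) ωy=+50.40

Key-timestep trajectory:
   step    t(s)  obj.x    obj.z    obj.vx   obj.vz 
     48  0.1905   +0.203  +0.017  +0.830  -0.368
     96  0.3810   +0.440  -0.088  +1.659  -0.735
    144  0.5714   +0.835  -0.263  +2.489  -1.103


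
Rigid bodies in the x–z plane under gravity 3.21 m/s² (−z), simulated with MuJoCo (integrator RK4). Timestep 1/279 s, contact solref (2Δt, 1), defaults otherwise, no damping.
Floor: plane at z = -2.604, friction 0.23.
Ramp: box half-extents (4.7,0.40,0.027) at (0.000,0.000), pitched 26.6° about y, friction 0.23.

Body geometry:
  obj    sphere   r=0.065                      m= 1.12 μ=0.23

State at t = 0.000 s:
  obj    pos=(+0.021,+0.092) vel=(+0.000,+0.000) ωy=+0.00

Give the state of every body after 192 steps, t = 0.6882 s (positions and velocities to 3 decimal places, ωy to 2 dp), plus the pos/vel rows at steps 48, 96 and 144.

State at t = 0.6882 s:
  obj    pos=(+0.239,-0.017) vel=(+0.632,-0.316) ωy=+10.87

Key-timestep trajectory:
   step    t(s)  obj.x    obj.z    obj.vx   obj.vz 
     48  0.1720   +0.035  +0.085  +0.158  -0.079
     96  0.3441   +0.076  +0.065  +0.316  -0.158
    144  0.5161   +0.143  +0.031  +0.474  -0.237


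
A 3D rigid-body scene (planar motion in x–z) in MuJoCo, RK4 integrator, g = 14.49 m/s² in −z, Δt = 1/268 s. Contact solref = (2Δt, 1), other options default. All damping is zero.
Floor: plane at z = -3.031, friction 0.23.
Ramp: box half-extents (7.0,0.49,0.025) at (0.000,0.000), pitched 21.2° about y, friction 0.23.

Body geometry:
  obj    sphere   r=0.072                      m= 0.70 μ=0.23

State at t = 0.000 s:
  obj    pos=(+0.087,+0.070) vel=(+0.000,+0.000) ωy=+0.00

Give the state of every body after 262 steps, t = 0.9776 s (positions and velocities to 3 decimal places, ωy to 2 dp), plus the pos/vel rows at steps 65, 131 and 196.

State at t = 0.9776 s:
  obj    pos=(+1.755,-0.577) vel=(+3.411,-1.323) ωy=+50.81

Key-timestep trajectory:
   step    t(s)  obj.x    obj.z    obj.vx   obj.vz 
     65  0.2425   +0.190  +0.030  +0.846  -0.328
    131  0.4888   +0.504  -0.091  +1.706  -0.662
    196  0.7313   +1.020  -0.292  +2.552  -0.990


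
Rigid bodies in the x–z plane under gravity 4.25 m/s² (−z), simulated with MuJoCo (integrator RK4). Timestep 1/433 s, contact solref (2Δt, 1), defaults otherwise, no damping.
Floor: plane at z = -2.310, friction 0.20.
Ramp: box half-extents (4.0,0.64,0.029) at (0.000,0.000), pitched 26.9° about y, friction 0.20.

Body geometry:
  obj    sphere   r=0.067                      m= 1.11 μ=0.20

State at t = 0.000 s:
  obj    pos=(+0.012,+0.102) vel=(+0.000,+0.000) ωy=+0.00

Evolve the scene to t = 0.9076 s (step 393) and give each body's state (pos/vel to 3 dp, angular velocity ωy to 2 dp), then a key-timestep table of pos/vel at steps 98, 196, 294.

State at t = 0.9076 s:
  obj    pos=(+0.516,-0.154) vel=(+1.112,-0.564) ωy=+18.60

Key-timestep trajectory:
   step    t(s)  obj.x    obj.z    obj.vx   obj.vz 
     98  0.2263   +0.043  +0.086  +0.277  -0.141
    196  0.4527   +0.137  +0.038  +0.554  -0.281
    294  0.6790   +0.294  -0.042  +0.832  -0.422


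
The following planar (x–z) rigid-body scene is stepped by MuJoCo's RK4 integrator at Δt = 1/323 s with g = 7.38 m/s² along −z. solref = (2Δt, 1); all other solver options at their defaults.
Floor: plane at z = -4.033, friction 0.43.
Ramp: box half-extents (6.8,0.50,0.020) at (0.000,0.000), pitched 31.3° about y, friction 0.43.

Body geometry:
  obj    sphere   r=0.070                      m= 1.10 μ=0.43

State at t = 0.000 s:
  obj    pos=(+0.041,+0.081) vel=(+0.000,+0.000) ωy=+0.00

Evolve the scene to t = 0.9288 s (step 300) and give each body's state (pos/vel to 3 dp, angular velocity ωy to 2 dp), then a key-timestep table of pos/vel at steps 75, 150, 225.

State at t = 0.9288 s:
  obj    pos=(+1.050,-0.533) vel=(+2.173,-1.321) ωy=+36.33

Key-timestep trajectory:
   step    t(s)  obj.x    obj.z    obj.vx   obj.vz 
     75  0.2322   +0.104  +0.042  +0.543  -0.330
    150  0.4644   +0.293  -0.073  +1.087  -0.661
    225  0.6966   +0.609  -0.265  +1.630  -0.991


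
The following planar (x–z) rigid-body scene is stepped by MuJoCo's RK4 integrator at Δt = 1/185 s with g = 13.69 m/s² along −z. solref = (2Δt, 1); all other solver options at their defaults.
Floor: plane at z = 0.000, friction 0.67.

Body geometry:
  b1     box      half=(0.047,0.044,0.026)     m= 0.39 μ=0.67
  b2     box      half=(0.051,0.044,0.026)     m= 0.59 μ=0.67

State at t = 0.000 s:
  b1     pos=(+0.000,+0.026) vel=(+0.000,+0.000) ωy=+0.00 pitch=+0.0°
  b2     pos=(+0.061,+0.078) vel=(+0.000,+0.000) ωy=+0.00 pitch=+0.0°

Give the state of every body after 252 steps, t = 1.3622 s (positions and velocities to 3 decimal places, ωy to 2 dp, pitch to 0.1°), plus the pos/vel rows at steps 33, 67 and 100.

State at t = 1.3622 s:
  b1     pos=(+0.000,+0.026) vel=(+0.000,+0.000) ωy=+0.00 pitch=+0.0°
  b2     pos=(+0.114,+0.051) vel=(+0.000,+0.000) ωy=+0.00 pitch=+90.0°

Key-timestep trajectory:
   step    t(s)  b1.x    b1.z    b1.vx   b1.vz   b2.x    b2.z    b2.vx   b2.vz 
     33  0.1784   +0.000  +0.026  +0.000  +0.000   +0.091  +0.057  +0.232  +0.005
     67  0.3622   +0.000  +0.026  +0.000  +0.000   +0.127  +0.056  -0.005  -0.002
    100  0.5405   +0.000  +0.026  +0.000  +0.000   +0.111  +0.053  +0.100  -0.042


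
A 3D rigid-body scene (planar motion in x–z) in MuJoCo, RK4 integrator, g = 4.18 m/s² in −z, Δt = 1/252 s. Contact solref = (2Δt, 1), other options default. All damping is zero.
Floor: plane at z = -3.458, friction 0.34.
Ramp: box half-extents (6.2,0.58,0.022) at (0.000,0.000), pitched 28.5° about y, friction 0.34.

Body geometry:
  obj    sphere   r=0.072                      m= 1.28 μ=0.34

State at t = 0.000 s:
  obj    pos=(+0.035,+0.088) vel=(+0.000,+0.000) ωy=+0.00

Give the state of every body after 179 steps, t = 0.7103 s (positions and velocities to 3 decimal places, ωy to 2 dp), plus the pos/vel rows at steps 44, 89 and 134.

State at t = 0.7103 s:
  obj    pos=(+0.351,-0.084) vel=(+0.889,-0.483) ωy=+14.05

Key-timestep trajectory:
   step    t(s)  obj.x    obj.z    obj.vx   obj.vz 
     44  0.1746   +0.054  +0.078  +0.219  -0.119
     89  0.3532   +0.113  +0.046  +0.442  -0.240
    134  0.5317   +0.212  -0.008  +0.666  -0.362


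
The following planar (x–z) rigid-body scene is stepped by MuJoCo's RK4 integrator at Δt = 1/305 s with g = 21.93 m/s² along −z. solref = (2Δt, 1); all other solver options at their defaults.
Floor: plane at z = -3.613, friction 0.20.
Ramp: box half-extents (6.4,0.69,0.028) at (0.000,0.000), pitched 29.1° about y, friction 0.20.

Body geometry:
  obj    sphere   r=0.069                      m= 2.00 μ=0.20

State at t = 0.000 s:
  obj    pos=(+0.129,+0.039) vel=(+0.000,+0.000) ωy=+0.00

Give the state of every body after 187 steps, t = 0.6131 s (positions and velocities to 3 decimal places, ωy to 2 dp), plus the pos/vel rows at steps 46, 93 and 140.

State at t = 0.6131 s:
  obj    pos=(+1.380,-0.657) vel=(+4.082,-2.272) ωy=+67.67

Key-timestep trajectory:
   step    t(s)  obj.x    obj.z    obj.vx   obj.vz 
     46  0.1508   +0.205  -0.003  +1.004  -0.559
     93  0.3049   +0.439  -0.133  +2.030  -1.130
    140  0.4590   +0.831  -0.351  +3.056  -1.701


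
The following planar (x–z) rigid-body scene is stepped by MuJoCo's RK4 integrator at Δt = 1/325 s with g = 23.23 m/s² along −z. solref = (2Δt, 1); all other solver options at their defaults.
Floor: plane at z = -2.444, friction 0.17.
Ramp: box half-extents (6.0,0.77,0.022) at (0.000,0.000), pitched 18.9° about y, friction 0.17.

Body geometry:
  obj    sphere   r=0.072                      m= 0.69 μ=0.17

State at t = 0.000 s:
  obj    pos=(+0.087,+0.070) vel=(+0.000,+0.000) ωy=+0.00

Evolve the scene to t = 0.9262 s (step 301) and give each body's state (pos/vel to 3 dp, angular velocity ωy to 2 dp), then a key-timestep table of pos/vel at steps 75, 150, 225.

State at t = 0.9262 s:
  obj    pos=(+2.268,-0.677) vel=(+4.710,-1.612) ωy=+69.13

Key-timestep trajectory:
   step    t(s)  obj.x    obj.z    obj.vx   obj.vz 
     75  0.2308   +0.222  +0.023  +1.174  -0.402
    150  0.4615   +0.629  -0.116  +2.347  -0.804
    225  0.6923   +1.306  -0.348  +3.521  -1.205


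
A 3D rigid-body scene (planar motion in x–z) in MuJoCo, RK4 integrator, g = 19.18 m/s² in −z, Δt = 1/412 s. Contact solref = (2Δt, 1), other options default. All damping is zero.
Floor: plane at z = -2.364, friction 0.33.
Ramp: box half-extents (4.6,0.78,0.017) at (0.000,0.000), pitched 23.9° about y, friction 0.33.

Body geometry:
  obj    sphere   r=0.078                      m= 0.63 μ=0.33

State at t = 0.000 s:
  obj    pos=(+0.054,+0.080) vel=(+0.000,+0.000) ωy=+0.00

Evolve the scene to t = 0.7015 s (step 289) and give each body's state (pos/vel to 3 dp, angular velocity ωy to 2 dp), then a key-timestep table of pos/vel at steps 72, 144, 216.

State at t = 0.7015 s:
  obj    pos=(+1.303,-0.473) vel=(+3.560,-1.577) ωy=+49.91

Key-timestep trajectory:
   step    t(s)  obj.x    obj.z    obj.vx   obj.vz 
     72  0.1748   +0.132  +0.046  +0.887  -0.393
    144  0.3495   +0.364  -0.057  +1.774  -0.786
    216  0.5243   +0.751  -0.229  +2.661  -1.179


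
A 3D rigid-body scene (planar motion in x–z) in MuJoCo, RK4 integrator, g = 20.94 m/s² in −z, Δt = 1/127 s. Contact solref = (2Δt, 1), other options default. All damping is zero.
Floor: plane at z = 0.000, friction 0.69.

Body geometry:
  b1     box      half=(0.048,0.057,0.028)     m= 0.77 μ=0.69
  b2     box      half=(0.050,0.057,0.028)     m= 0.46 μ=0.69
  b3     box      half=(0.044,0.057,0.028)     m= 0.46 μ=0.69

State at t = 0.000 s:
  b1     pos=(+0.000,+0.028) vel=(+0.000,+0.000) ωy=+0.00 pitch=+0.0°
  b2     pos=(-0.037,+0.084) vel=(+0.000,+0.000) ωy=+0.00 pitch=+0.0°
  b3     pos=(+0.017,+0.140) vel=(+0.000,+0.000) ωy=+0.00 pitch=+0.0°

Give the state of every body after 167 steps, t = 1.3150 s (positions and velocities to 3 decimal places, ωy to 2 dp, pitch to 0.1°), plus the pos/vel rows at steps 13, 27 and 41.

State at t = 1.3150 s:
  b1     pos=(+0.000,+0.028) vel=(+0.000,+0.000) ωy=+0.00 pitch=+0.0°
  b2     pos=(-0.037,+0.084) vel=(+0.000,+0.000) ωy=+0.00 pitch=-0.1°
  b3     pos=(+0.119,+0.028) vel=(+0.000,+0.000) ωy=+0.00 pitch=+180.0°

Key-timestep trajectory:
   step    t(s)  b1.x    b1.z    b1.vx   b1.vz   b2.x    b2.z    b2.vx   b2.vz   b3.x    b3.z    b3.vx   b3.vz 
     13  0.1024   +0.000  +0.028  -0.001  +0.001   -0.037  +0.084  -0.002  +0.002   +0.026  +0.137  +0.214  -0.100
     27  0.2126   +0.000  +0.028  -0.001  +0.001   -0.037  +0.084  -0.001  +0.000   +0.069  +0.094  +0.652  -0.241
     41  0.3228   +0.000  +0.028  +0.000  +0.000   -0.037  +0.084  +0.000  +0.000   +0.121  +0.022  -0.052  +0.221


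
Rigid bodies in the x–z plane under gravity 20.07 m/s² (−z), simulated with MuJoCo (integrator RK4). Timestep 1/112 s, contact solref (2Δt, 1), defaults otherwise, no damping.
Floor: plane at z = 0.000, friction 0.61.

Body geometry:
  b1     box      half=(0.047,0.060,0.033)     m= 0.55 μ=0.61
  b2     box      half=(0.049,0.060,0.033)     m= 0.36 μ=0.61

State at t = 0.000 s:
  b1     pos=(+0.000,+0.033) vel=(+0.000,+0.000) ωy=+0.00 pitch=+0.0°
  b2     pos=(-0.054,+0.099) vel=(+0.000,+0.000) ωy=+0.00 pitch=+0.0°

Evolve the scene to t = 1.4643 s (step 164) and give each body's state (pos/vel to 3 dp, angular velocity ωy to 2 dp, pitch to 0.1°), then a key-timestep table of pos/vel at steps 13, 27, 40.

State at t = 1.4643 s:
  b1     pos=(+0.000,+0.033) vel=(+0.000,+0.000) ωy=+0.00 pitch=+0.0°
  b2     pos=(-0.098,+0.049) vel=(+0.000,+0.000) ωy=+0.00 pitch=-90.0°

Key-timestep trajectory:
   step    t(s)  b1.x    b1.z    b1.vx   b1.vz   b2.x    b2.z    b2.vx   b2.vz 
     13  0.1161   +0.000  +0.033  +0.001  +0.001   -0.070  +0.090  -0.321  -0.262
     27  0.2411   +0.000  +0.033  +0.000  +0.000   -0.108  +0.053  -0.004  +0.068
     40  0.3571   +0.000  +0.033  +0.000  +0.000   -0.098  +0.048  -0.155  -0.057


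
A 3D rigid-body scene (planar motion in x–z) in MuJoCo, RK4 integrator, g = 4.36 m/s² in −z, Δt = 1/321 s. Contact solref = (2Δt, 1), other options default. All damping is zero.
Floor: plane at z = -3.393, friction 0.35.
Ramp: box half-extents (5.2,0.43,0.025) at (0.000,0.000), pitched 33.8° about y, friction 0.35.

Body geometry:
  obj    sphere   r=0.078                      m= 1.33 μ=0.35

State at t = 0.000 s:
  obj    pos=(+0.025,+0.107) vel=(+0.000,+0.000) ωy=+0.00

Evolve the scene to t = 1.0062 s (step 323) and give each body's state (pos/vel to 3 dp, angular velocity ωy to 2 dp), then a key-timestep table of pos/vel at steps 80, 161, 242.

State at t = 1.0062 s:
  obj    pos=(+0.754,-0.381) vel=(+1.449,-0.970) ωy=+22.35

Key-timestep trajectory:
   step    t(s)  obj.x    obj.z    obj.vx   obj.vz 
     80  0.2492   +0.070  +0.077  +0.359  -0.240
    161  0.5016   +0.206  -0.014  +0.722  -0.483
    242  0.7539   +0.434  -0.167  +1.085  -0.727


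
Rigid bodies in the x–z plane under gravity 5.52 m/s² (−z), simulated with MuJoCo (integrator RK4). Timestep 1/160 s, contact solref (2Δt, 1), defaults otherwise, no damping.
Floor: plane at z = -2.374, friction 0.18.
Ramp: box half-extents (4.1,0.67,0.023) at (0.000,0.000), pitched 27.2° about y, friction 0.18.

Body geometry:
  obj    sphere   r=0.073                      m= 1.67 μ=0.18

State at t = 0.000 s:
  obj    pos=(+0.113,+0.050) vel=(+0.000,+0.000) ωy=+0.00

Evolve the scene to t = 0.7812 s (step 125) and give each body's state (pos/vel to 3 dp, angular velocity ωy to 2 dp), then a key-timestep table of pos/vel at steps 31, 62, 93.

State at t = 0.7812 s:
  obj    pos=(+0.602,-0.202) vel=(+1.253,-0.644) ωy=+19.28

Key-timestep trajectory:
   step    t(s)  obj.x    obj.z    obj.vx   obj.vz 
     31  0.1938   +0.143  +0.034  +0.311  -0.160
     62  0.3875   +0.233  -0.012  +0.621  -0.319
     93  0.5813   +0.384  -0.089  +0.932  -0.479


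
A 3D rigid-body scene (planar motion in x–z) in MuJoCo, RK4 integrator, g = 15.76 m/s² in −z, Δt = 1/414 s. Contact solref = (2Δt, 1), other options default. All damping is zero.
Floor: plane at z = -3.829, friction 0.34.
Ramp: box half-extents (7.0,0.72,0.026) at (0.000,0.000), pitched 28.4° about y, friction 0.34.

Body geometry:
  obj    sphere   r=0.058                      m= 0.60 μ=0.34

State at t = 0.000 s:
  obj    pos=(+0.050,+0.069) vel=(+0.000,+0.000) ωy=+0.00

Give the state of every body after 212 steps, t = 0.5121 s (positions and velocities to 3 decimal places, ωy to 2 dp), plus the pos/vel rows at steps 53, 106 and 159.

State at t = 0.5121 s:
  obj    pos=(+0.667,-0.265) vel=(+2.412,-1.304) ωy=+47.26

Key-timestep trajectory:
   step    t(s)  obj.x    obj.z    obj.vx   obj.vz 
     53  0.1280   +0.088  +0.048  +0.603  -0.326
    106  0.2560   +0.204  -0.015  +1.206  -0.652
    159  0.3841   +0.397  -0.119  +1.809  -0.978


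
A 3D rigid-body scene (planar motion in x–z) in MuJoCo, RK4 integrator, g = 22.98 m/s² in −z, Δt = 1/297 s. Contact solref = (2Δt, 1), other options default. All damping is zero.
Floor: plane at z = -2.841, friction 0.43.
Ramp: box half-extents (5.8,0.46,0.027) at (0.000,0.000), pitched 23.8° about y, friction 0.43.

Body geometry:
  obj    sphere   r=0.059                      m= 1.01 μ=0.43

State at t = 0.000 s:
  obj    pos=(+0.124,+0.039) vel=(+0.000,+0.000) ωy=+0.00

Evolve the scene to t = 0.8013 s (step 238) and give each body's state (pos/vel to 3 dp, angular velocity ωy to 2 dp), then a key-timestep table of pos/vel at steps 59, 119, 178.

State at t = 0.8013 s:
  obj    pos=(+2.070,-0.819) vel=(+4.857,-2.142) ωy=+89.96

Key-timestep trajectory:
   step    t(s)  obj.x    obj.z    obj.vx   obj.vz 
     59  0.1987   +0.244  -0.014  +1.204  -0.531
    119  0.4007   +0.611  -0.175  +2.428  -1.071
    178  0.5993   +1.213  -0.441  +3.632  -1.602


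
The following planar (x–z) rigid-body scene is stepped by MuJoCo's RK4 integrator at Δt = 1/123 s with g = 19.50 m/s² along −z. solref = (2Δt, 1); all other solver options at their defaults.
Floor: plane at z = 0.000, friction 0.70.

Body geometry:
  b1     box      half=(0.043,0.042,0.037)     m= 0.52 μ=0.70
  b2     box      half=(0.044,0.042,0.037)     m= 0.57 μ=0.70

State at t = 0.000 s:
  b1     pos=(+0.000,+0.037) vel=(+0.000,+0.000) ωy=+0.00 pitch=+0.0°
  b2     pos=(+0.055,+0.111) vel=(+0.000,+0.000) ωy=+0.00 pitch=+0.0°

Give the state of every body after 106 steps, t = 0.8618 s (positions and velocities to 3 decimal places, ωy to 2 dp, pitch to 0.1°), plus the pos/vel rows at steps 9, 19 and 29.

State at t = 0.8618 s:
  b1     pos=(+0.000,+0.037) vel=(+0.000,+0.000) ωy=+0.00 pitch=+0.0°
  b2     pos=(+0.100,+0.044) vel=(+0.000,+0.000) ωy=+0.00 pitch=+90.0°

Key-timestep trajectory:
   step    t(s)  b1.x    b1.z    b1.vx   b1.vz   b2.x    b2.z    b2.vx   b2.vz 
      9  0.0732   +0.000  +0.037  -0.001  +0.004   +0.064  +0.106  +0.271  -0.157
     19  0.1545   +0.000  +0.037  +0.000  +0.000   +0.093  +0.053  +0.366  -1.358
     29  0.2358   +0.000  +0.037  +0.000  +0.000   +0.101  +0.043  -0.031  +0.026


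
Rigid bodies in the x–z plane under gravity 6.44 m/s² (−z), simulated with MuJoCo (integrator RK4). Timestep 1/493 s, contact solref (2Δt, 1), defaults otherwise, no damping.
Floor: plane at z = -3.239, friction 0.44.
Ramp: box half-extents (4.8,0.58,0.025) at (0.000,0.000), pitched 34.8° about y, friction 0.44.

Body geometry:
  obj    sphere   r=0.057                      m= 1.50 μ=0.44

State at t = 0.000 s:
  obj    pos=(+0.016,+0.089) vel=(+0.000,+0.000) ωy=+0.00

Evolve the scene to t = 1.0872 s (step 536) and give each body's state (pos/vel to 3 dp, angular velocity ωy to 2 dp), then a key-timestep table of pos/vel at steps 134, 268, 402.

State at t = 1.0872 s:
  obj    pos=(+1.290,-0.797) vel=(+2.344,-1.629) ωy=+50.07

Key-timestep trajectory:
   step    t(s)  obj.x    obj.z    obj.vx   obj.vz 
    134  0.2718   +0.096  +0.033  +0.586  -0.407
    268  0.5436   +0.334  -0.133  +1.172  -0.815
    402  0.8154   +0.733  -0.409  +1.758  -1.222


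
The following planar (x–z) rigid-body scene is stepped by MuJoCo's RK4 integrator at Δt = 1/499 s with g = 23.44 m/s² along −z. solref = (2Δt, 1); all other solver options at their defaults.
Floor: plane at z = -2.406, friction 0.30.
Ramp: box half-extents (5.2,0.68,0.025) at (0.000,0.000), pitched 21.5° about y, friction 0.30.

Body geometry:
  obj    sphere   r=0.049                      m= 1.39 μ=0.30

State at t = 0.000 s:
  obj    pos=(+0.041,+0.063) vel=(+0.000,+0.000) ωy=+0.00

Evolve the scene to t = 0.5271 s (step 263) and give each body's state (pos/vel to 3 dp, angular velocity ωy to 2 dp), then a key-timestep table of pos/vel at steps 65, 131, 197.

State at t = 0.5271 s:
  obj    pos=(+0.834,-0.249) vel=(+3.009,-1.185) ωy=+65.99

Key-timestep trajectory:
   step    t(s)  obj.x    obj.z    obj.vx   obj.vz 
     65  0.1303   +0.090  +0.044  +0.744  -0.293
    131  0.2625   +0.238  -0.014  +1.499  -0.590
    197  0.3948   +0.486  -0.112  +2.254  -0.888


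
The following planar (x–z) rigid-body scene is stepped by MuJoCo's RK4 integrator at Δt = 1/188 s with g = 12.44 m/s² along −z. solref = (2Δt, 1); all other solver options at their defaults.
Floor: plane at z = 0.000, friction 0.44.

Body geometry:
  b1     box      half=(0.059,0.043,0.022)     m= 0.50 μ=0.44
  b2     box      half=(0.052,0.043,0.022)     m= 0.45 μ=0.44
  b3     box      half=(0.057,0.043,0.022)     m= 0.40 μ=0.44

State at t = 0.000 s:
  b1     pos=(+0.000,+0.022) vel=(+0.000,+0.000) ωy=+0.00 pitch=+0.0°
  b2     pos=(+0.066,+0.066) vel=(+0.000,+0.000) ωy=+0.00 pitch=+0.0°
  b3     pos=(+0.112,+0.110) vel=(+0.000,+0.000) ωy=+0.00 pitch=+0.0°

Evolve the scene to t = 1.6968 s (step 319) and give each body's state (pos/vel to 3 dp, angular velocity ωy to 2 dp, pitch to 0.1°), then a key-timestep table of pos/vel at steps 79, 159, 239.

State at t = 1.6968 s:
  b1     pos=(-0.001,+0.022) vel=(-0.001,+0.000) ωy=+0.00 pitch=+0.0°
  b2     pos=(+0.079,+0.053) vel=(+0.000,+0.000) ωy=-0.02 pitch=+46.9°
  b3     pos=(+0.141,+0.056) vel=(+0.000,+0.000) ωy=-0.01 pitch=+44.3°

Key-timestep trajectory:
   step    t(s)  b1.x    b1.z    b1.vx   b1.vz   b2.x    b2.z    b2.vx   b2.vz   b3.x    b3.z    b3.vx   b3.vz 
     79  0.4202   -0.001  +0.022  -0.001  +0.000   +0.079  +0.053  +0.000  +0.000   +0.141  +0.056  +0.000  +0.000
    159  0.8457   -0.001  +0.022  -0.001  +0.000   +0.079  +0.053  +0.000  +0.000   +0.141  +0.056  +0.000  +0.000
    239  1.2713   -0.001  +0.022  -0.001  +0.000   +0.079  +0.053  +0.000  +0.000   +0.141  +0.056  +0.000  +0.000


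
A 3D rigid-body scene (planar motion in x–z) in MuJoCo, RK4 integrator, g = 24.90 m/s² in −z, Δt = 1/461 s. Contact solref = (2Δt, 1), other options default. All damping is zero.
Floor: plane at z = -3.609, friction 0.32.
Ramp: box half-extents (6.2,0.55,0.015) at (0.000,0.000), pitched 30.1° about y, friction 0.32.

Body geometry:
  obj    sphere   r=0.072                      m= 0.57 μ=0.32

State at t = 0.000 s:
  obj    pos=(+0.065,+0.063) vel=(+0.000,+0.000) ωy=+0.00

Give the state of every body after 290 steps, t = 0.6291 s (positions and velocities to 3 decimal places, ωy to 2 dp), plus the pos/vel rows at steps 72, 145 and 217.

State at t = 0.6291 s:
  obj    pos=(+1.592,-0.822) vel=(+4.855,-2.814) ωy=+77.92

Key-timestep trajectory:
   step    t(s)  obj.x    obj.z    obj.vx   obj.vz 
     72  0.1562   +0.159  +0.008  +1.205  -0.699
    145  0.3145   +0.447  -0.158  +2.427  -1.407
    217  0.4707   +0.920  -0.433  +3.633  -2.106


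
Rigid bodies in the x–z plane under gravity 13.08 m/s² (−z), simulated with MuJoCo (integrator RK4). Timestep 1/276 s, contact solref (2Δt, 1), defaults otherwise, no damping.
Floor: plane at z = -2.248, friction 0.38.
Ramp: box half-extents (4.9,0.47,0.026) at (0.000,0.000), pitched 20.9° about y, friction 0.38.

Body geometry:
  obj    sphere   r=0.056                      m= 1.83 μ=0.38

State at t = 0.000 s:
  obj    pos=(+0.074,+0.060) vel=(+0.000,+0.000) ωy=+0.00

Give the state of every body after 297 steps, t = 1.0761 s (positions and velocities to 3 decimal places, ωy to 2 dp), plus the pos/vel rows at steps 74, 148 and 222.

State at t = 1.0761 s:
  obj    pos=(+1.877,-0.629) vel=(+3.351,-1.279) ωy=+64.04

Key-timestep trajectory:
   step    t(s)  obj.x    obj.z    obj.vx   obj.vz 
     74  0.2681   +0.186  +0.017  +0.835  -0.319
    148  0.5362   +0.522  -0.111  +1.670  -0.638
    222  0.8043   +1.081  -0.325  +2.505  -0.956


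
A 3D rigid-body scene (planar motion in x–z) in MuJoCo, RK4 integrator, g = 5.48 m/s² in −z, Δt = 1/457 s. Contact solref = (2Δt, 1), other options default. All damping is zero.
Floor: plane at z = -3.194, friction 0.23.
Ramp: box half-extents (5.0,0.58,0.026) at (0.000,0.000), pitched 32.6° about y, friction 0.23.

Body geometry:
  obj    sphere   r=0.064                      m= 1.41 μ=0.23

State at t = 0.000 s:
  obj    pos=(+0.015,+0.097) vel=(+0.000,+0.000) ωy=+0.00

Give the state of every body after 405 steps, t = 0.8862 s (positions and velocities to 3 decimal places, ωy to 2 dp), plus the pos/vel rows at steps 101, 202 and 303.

State at t = 0.8862 s:
  obj    pos=(+0.713,-0.349) vel=(+1.575,-1.007) ωy=+29.20

Key-timestep trajectory:
   step    t(s)  obj.x    obj.z    obj.vx   obj.vz 
    101  0.2210   +0.059  +0.069  +0.393  -0.251
    202  0.4420   +0.189  -0.014  +0.785  -0.502
    303  0.6630   +0.406  -0.153  +1.178  -0.753


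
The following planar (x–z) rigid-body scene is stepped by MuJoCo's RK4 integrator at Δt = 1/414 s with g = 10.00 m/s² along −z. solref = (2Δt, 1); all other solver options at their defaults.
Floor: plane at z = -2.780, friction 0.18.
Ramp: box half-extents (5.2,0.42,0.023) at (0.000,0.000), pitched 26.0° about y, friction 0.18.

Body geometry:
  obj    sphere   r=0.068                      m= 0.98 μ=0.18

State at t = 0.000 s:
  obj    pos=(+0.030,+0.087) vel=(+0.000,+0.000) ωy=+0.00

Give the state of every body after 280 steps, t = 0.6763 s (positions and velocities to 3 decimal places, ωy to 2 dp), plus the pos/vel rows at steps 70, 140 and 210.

State at t = 0.6763 s:
  obj    pos=(+0.674,-0.227) vel=(+1.904,-0.928) ωy=+31.14

Key-timestep trajectory:
   step    t(s)  obj.x    obj.z    obj.vx   obj.vz 
     70  0.1691   +0.070  +0.067  +0.476  -0.232
    140  0.3382   +0.191  +0.008  +0.952  -0.464
    210  0.5072   +0.392  -0.090  +1.428  -0.696


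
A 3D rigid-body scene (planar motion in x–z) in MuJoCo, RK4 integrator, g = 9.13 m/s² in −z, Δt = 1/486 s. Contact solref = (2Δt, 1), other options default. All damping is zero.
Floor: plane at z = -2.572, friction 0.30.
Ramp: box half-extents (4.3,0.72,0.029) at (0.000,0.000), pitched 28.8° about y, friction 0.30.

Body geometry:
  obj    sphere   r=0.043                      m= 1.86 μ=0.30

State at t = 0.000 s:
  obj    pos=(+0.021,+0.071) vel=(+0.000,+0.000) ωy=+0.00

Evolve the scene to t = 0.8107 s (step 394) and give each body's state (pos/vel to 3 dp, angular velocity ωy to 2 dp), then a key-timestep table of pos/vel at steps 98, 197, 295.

State at t = 0.8107 s:
  obj    pos=(+0.926,-0.427) vel=(+2.232,-1.227) ωy=+59.23

Key-timestep trajectory:
   step    t(s)  obj.x    obj.z    obj.vx   obj.vz 
     98  0.2016   +0.077  +0.040  +0.555  -0.305
    197  0.4053   +0.247  -0.054  +1.116  -0.614
    295  0.6070   +0.528  -0.208  +1.671  -0.919


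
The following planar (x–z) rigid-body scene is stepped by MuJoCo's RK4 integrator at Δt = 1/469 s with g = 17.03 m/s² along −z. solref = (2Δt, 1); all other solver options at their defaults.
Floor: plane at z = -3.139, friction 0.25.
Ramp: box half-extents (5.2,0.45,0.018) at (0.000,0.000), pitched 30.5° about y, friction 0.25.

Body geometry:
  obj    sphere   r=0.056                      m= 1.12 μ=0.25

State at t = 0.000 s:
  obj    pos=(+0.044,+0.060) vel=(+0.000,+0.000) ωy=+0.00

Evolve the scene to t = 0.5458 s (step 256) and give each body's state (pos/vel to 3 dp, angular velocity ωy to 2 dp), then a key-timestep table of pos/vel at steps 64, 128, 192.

State at t = 0.5458 s:
  obj    pos=(+0.837,-0.407) vel=(+2.904,-1.710) ωy=+60.17

Key-timestep trajectory:
   step    t(s)  obj.x    obj.z    obj.vx   obj.vz 
     64  0.1365   +0.094  +0.031  +0.726  -0.428
    128  0.2729   +0.242  -0.057  +1.452  -0.855
    192  0.4094   +0.490  -0.203  +2.178  -1.283


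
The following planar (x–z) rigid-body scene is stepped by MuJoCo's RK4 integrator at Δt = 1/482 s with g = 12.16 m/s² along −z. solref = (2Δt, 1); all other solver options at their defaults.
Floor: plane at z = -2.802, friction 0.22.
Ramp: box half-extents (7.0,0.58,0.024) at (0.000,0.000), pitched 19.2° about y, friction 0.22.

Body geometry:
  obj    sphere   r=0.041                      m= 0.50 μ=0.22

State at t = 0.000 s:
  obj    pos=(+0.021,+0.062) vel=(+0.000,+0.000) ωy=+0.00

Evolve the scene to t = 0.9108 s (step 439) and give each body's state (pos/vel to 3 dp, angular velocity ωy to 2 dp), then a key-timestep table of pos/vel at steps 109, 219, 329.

State at t = 0.9108 s:
  obj    pos=(+1.140,-0.328) vel=(+2.457,-0.856) ωy=+63.45

Key-timestep trajectory:
   step    t(s)  obj.x    obj.z    obj.vx   obj.vz 
    109  0.2261   +0.090  +0.038  +0.610  -0.212
    219  0.4544   +0.299  -0.035  +1.226  -0.427
    329  0.6826   +0.649  -0.157  +1.841  -0.641


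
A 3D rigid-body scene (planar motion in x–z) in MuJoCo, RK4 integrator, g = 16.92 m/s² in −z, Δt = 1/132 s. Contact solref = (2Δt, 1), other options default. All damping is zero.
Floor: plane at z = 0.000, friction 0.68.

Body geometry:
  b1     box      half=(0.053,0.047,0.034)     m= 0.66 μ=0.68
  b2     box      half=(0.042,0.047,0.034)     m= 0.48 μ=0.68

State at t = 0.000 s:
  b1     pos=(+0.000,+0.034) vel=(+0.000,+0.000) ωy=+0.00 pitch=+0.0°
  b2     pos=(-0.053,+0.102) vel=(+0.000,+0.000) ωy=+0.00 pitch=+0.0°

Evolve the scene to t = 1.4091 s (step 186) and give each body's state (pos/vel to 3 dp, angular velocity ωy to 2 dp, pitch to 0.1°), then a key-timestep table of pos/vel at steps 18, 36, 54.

State at t = 1.4091 s:
  b1     pos=(+0.000,+0.034) vel=(+0.000,+0.000) ωy=+0.00 pitch=+0.0°
  b2     pos=(-0.095,+0.042) vel=(+0.000,+0.000) ωy=+0.00 pitch=-90.0°

Key-timestep trajectory:
   step    t(s)  b1.x    b1.z    b1.vx   b1.vz   b2.x    b2.z    b2.vx   b2.vz 
     18  0.1364   +0.000  +0.034  +0.000  +0.000   -0.054  +0.102  -0.017  +0.000
     36  0.2727   +0.000  +0.034  +0.000  +0.000   -0.062  +0.101  -0.150  -0.041
     54  0.4091   +0.000  +0.034  +0.000  +0.000   -0.100  +0.035  +0.007  -0.262


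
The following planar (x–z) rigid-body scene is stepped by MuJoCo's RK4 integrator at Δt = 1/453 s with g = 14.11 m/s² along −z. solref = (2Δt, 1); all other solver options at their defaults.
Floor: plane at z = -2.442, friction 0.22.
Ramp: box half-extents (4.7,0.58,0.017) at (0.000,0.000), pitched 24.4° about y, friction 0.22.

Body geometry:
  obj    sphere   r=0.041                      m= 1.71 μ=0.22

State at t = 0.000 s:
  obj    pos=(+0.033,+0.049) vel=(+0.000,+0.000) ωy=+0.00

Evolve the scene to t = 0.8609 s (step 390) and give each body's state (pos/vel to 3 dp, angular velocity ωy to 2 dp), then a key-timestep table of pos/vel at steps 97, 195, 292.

State at t = 0.8609 s:
  obj    pos=(+1.438,-0.589) vel=(+3.264,-1.481) ωy=+87.42

Key-timestep trajectory:
   step    t(s)  obj.x    obj.z    obj.vx   obj.vz 
     97  0.2141   +0.120  +0.009  +0.812  -0.368
    195  0.4305   +0.384  -0.111  +1.632  -0.740
    292  0.6446   +0.821  -0.309  +2.444  -1.109


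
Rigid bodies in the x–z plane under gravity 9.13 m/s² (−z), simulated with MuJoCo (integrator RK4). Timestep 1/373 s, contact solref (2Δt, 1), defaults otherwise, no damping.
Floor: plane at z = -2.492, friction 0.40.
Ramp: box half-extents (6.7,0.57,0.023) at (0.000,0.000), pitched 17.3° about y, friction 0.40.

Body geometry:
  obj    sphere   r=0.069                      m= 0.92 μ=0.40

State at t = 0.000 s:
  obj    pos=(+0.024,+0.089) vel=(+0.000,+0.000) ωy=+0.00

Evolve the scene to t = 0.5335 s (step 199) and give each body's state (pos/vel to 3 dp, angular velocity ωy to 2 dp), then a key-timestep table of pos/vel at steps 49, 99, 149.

State at t = 0.5335 s:
  obj    pos=(+0.288,+0.007) vel=(+0.988,-0.308) ωy=+14.99

Key-timestep trajectory:
   step    t(s)  obj.x    obj.z    obj.vx   obj.vz 
     49  0.1314   +0.040  +0.084  +0.243  -0.076
     99  0.2654   +0.089  +0.069  +0.491  -0.153
    149  0.3995   +0.172  +0.043  +0.740  -0.230


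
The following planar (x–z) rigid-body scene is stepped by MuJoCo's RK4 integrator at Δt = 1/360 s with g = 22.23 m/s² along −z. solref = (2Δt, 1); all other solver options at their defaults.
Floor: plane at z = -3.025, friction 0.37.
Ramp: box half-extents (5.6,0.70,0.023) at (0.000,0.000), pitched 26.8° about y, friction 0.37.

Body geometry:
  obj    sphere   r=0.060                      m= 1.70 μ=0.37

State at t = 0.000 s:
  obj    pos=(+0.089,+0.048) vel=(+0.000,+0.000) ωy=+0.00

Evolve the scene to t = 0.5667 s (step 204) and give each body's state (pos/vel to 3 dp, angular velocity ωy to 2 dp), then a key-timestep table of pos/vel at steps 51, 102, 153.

State at t = 0.5667 s:
  obj    pos=(+1.115,-0.470) vel=(+3.621,-1.829) ωy=+67.61

Key-timestep trajectory:
   step    t(s)  obj.x    obj.z    obj.vx   obj.vz 
     51  0.1417   +0.153  +0.016  +0.906  -0.457
    102  0.2833   +0.346  -0.082  +1.811  -0.915
    153  0.4250   +0.666  -0.244  +2.716  -1.372
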